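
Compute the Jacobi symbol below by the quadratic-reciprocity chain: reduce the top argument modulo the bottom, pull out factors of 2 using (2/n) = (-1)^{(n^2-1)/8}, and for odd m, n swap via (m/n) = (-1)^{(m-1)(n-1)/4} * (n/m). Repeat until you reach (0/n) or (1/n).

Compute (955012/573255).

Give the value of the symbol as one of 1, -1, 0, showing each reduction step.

1

(955012/573255): 955012 mod 573255 = 381757, so (955012/573255) = (381757/573255)
flip (381757/573255) -> (573255/381757): both odd, 381757 mod 4 = 1, 573255 mod 4 = 3, so the flip contributes +1; sign now +1
(573255/381757): 573255 mod 381757 = 191498, so (573255/381757) = (191498/381757)
factor out 2^1: 191498 = 2^1·95749; with 381757 mod 8 = 5, (2/381757) = -1; sign now -1; continue with (95749/381757)
flip (95749/381757) -> (381757/95749): both odd, 95749 mod 4 = 1, 381757 mod 4 = 1, so the flip contributes +1; sign now -1
(381757/95749): 381757 mod 95749 = 94510, so (381757/95749) = (94510/95749)
factor out 2^1: 94510 = 2^1·47255; with 95749 mod 8 = 5, (2/95749) = -1; sign now +1; continue with (47255/95749)
flip (47255/95749) -> (95749/47255): both odd, 47255 mod 4 = 3, 95749 mod 4 = 1, so the flip contributes +1; sign now +1
(95749/47255): 95749 mod 47255 = 1239, so (95749/47255) = (1239/47255)
flip (1239/47255) -> (47255/1239): both odd, 1239 mod 4 = 3, 47255 mod 4 = 3, so the flip contributes -1; sign now -1
(47255/1239): 47255 mod 1239 = 173, so (47255/1239) = (173/1239)
flip (173/1239) -> (1239/173): both odd, 173 mod 4 = 1, 1239 mod 4 = 3, so the flip contributes +1; sign now -1
(1239/173): 1239 mod 173 = 28, so (1239/173) = (28/173)
factor out 2^2: 28 = 2^2·7; with 173 mod 8 = 5, (2/173) = -1; sign now -1; continue with (7/173)
flip (7/173) -> (173/7): both odd, 7 mod 4 = 3, 173 mod 4 = 1, so the flip contributes +1; sign now -1
(173/7): 173 mod 7 = 5, so (173/7) = (5/7)
flip (5/7) -> (7/5): both odd, 5 mod 4 = 1, 7 mod 4 = 3, so the flip contributes +1; sign now -1
(7/5): 7 mod 5 = 2, so (7/5) = (2/5)
factor out 2^1: 2 = 2^1·1; with 5 mod 8 = 5, (2/5) = -1; sign now +1; continue with (1/5)
reached (1/5) = 1, so the symbol is +1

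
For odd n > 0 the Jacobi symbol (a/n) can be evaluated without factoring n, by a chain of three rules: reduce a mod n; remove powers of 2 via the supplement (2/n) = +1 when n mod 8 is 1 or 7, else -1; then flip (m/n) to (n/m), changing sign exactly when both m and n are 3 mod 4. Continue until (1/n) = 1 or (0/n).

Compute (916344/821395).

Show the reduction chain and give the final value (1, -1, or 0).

(916344/821395) = (94949/821395)   [reduce mod 821395]
reciprocity: (94949/821395) = +1·(821395/94949) since 94949 mod 4 = 1, 821395 mod 4 = 3; sign now +1
(821395/94949) = (61803/94949)   [reduce mod 94949]
reciprocity: (61803/94949) = +1·(94949/61803) since 61803 mod 4 = 3, 94949 mod 4 = 1; sign now +1
(94949/61803) = (33146/61803)   [reduce mod 61803]
33146 = 2^1·16573; (2/61803) = -1 since 61803 mod 8 = 3, so (33146/61803) = (-1)^1·(16573/61803); sign now -1
reciprocity: (16573/61803) = +1·(61803/16573) since 16573 mod 4 = 1, 61803 mod 4 = 3; sign now -1
(61803/16573) = (12084/16573)   [reduce mod 16573]
12084 = 2^2·3021; (2/16573) = -1 since 16573 mod 8 = 5, so (12084/16573) = (-1)^2·(3021/16573); sign now -1
reciprocity: (3021/16573) = +1·(16573/3021) since 3021 mod 4 = 1, 16573 mod 4 = 1; sign now -1
(16573/3021) = (1468/3021)   [reduce mod 3021]
1468 = 2^2·367; (2/3021) = -1 since 3021 mod 8 = 5, so (1468/3021) = (-1)^2·(367/3021); sign now -1
reciprocity: (367/3021) = +1·(3021/367) since 367 mod 4 = 3, 3021 mod 4 = 1; sign now -1
(3021/367) = (85/367)   [reduce mod 367]
reciprocity: (85/367) = +1·(367/85) since 85 mod 4 = 1, 367 mod 4 = 3; sign now -1
(367/85) = (27/85)   [reduce mod 85]
reciprocity: (27/85) = +1·(85/27) since 27 mod 4 = 3, 85 mod 4 = 1; sign now -1
(85/27) = (4/27)   [reduce mod 27]
4 = 2^2·1; (2/27) = -1 since 27 mod 8 = 3, so (4/27) = (-1)^2·(1/27); sign now -1
(1/27) = 1; final value = sign = -1

-1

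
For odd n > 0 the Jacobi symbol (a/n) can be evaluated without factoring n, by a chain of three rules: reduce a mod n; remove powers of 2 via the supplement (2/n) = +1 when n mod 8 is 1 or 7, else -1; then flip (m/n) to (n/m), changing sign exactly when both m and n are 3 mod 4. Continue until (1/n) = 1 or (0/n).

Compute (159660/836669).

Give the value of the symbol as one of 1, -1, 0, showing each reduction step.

159660 = 2^2·39915; (2/836669) = -1 since 836669 mod 8 = 5, so (159660/836669) = (-1)^2·(39915/836669); sign now +1
reciprocity: (39915/836669) = +1·(836669/39915) since 39915 mod 4 = 3, 836669 mod 4 = 1; sign now +1
(836669/39915) = (38369/39915)   [reduce mod 39915]
reciprocity: (38369/39915) = +1·(39915/38369) since 38369 mod 4 = 1, 39915 mod 4 = 3; sign now +1
(39915/38369) = (1546/38369)   [reduce mod 38369]
1546 = 2^1·773; (2/38369) = +1 since 38369 mod 8 = 1, so (1546/38369) = (+1)^1·(773/38369); sign now +1
reciprocity: (773/38369) = +1·(38369/773) since 773 mod 4 = 1, 38369 mod 4 = 1; sign now +1
(38369/773) = (492/773)   [reduce mod 773]
492 = 2^2·123; (2/773) = -1 since 773 mod 8 = 5, so (492/773) = (-1)^2·(123/773); sign now +1
reciprocity: (123/773) = +1·(773/123) since 123 mod 4 = 3, 773 mod 4 = 1; sign now +1
(773/123) = (35/123)   [reduce mod 123]
reciprocity: (35/123) = -1·(123/35) since 35 mod 4 = 3, 123 mod 4 = 3; sign now -1
(123/35) = (18/35)   [reduce mod 35]
18 = 2^1·9; (2/35) = -1 since 35 mod 8 = 3, so (18/35) = (-1)^1·(9/35); sign now +1
reciprocity: (9/35) = +1·(35/9) since 9 mod 4 = 1, 35 mod 4 = 3; sign now +1
(35/9) = (8/9)   [reduce mod 9]
8 = 2^3·1; (2/9) = +1 since 9 mod 8 = 1, so (8/9) = (+1)^3·(1/9); sign now +1
(1/9) = 1; final value = sign = +1

1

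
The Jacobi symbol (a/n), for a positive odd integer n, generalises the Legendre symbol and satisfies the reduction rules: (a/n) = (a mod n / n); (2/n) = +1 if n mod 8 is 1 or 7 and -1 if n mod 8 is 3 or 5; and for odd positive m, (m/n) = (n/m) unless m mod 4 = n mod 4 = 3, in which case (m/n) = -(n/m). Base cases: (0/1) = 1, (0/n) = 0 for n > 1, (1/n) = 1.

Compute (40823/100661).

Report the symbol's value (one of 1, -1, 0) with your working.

1

reciprocity: (40823/100661) = +1·(100661/40823) since 40823 mod 4 = 3, 100661 mod 4 = 1; sign now +1
(100661/40823) = (19015/40823)   [reduce mod 40823]
reciprocity: (19015/40823) = -1·(40823/19015) since 19015 mod 4 = 3, 40823 mod 4 = 3; sign now -1
(40823/19015) = (2793/19015)   [reduce mod 19015]
reciprocity: (2793/19015) = +1·(19015/2793) since 2793 mod 4 = 1, 19015 mod 4 = 3; sign now -1
(19015/2793) = (2257/2793)   [reduce mod 2793]
reciprocity: (2257/2793) = +1·(2793/2257) since 2257 mod 4 = 1, 2793 mod 4 = 1; sign now -1
(2793/2257) = (536/2257)   [reduce mod 2257]
536 = 2^3·67; (2/2257) = +1 since 2257 mod 8 = 1, so (536/2257) = (+1)^3·(67/2257); sign now -1
reciprocity: (67/2257) = +1·(2257/67) since 67 mod 4 = 3, 2257 mod 4 = 1; sign now -1
(2257/67) = (46/67)   [reduce mod 67]
46 = 2^1·23; (2/67) = -1 since 67 mod 8 = 3, so (46/67) = (-1)^1·(23/67); sign now +1
reciprocity: (23/67) = -1·(67/23) since 23 mod 4 = 3, 67 mod 4 = 3; sign now -1
(67/23) = (21/23)   [reduce mod 23]
reciprocity: (21/23) = +1·(23/21) since 21 mod 4 = 1, 23 mod 4 = 3; sign now -1
(23/21) = (2/21)   [reduce mod 21]
2 = 2^1·1; (2/21) = -1 since 21 mod 8 = 5, so (2/21) = (-1)^1·(1/21); sign now +1
(1/21) = 1; final value = sign = +1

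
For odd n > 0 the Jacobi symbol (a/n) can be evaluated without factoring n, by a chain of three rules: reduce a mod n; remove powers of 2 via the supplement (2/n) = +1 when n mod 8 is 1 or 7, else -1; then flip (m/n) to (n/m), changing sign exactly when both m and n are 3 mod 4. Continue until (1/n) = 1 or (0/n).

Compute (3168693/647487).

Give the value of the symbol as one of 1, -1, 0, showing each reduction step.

(3168693/647487) = (578745/647487)   [reduce mod 647487]
reciprocity: (578745/647487) = +1·(647487/578745) since 578745 mod 4 = 1, 647487 mod 4 = 3; sign now +1
(647487/578745) = (68742/578745)   [reduce mod 578745]
68742 = 2^1·34371; (2/578745) = +1 since 578745 mod 8 = 1, so (68742/578745) = (+1)^1·(34371/578745); sign now +1
reciprocity: (34371/578745) = +1·(578745/34371) since 34371 mod 4 = 3, 578745 mod 4 = 1; sign now +1
(578745/34371) = (28809/34371)   [reduce mod 34371]
reciprocity: (28809/34371) = +1·(34371/28809) since 28809 mod 4 = 1, 34371 mod 4 = 3; sign now +1
(34371/28809) = (5562/28809)   [reduce mod 28809]
5562 = 2^1·2781; (2/28809) = +1 since 28809 mod 8 = 1, so (5562/28809) = (+1)^1·(2781/28809); sign now +1
reciprocity: (2781/28809) = +1·(28809/2781) since 2781 mod 4 = 1, 28809 mod 4 = 1; sign now +1
(28809/2781) = (999/2781)   [reduce mod 2781]
reciprocity: (999/2781) = +1·(2781/999) since 999 mod 4 = 3, 2781 mod 4 = 1; sign now +1
(2781/999) = (783/999)   [reduce mod 999]
reciprocity: (783/999) = -1·(999/783) since 783 mod 4 = 3, 999 mod 4 = 3; sign now -1
(999/783) = (216/783)   [reduce mod 783]
216 = 2^3·27; (2/783) = +1 since 783 mod 8 = 7, so (216/783) = (+1)^3·(27/783); sign now -1
reciprocity: (27/783) = -1·(783/27) since 27 mod 4 = 3, 783 mod 4 = 3; sign now +1
(783/27) = (0/27)   [reduce mod 27]
(0/27) = 0   [gcd(a, n) > 1]; final value = 0

0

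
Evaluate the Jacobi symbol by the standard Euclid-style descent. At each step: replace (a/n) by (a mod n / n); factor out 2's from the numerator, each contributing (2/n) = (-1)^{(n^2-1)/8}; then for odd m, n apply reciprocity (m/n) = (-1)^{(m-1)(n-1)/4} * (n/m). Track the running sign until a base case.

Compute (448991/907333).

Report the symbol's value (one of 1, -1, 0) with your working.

reciprocity: (448991/907333) = +1·(907333/448991) since 448991 mod 4 = 3, 907333 mod 4 = 1; sign now +1
(907333/448991) = (9351/448991)   [reduce mod 448991]
reciprocity: (9351/448991) = -1·(448991/9351) since 9351 mod 4 = 3, 448991 mod 4 = 3; sign now -1
(448991/9351) = (143/9351)   [reduce mod 9351]
reciprocity: (143/9351) = -1·(9351/143) since 143 mod 4 = 3, 9351 mod 4 = 3; sign now +1
(9351/143) = (56/143)   [reduce mod 143]
56 = 2^3·7; (2/143) = +1 since 143 mod 8 = 7, so (56/143) = (+1)^3·(7/143); sign now +1
reciprocity: (7/143) = -1·(143/7) since 7 mod 4 = 3, 143 mod 4 = 3; sign now -1
(143/7) = (3/7)   [reduce mod 7]
reciprocity: (3/7) = -1·(7/3) since 3 mod 4 = 3, 7 mod 4 = 3; sign now +1
(7/3) = (1/3)   [reduce mod 3]
(1/3) = 1; final value = sign = +1

1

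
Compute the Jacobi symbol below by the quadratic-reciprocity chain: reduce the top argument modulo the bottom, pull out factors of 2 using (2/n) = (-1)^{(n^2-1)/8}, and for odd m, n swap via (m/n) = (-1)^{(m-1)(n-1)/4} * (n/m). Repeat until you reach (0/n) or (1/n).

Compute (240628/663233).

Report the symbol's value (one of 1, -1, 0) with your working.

factor out 2^2: 240628 = 2^2·60157; with 663233 mod 8 = 1, (2/663233) = +1; sign now +1; continue with (60157/663233)
flip (60157/663233) -> (663233/60157): both odd, 60157 mod 4 = 1, 663233 mod 4 = 1, so the flip contributes +1; sign now +1
(663233/60157): 663233 mod 60157 = 1506, so (663233/60157) = (1506/60157)
factor out 2^1: 1506 = 2^1·753; with 60157 mod 8 = 5, (2/60157) = -1; sign now -1; continue with (753/60157)
flip (753/60157) -> (60157/753): both odd, 753 mod 4 = 1, 60157 mod 4 = 1, so the flip contributes +1; sign now -1
(60157/753): 60157 mod 753 = 670, so (60157/753) = (670/753)
factor out 2^1: 670 = 2^1·335; with 753 mod 8 = 1, (2/753) = +1; sign now -1; continue with (335/753)
flip (335/753) -> (753/335): both odd, 335 mod 4 = 3, 753 mod 4 = 1, so the flip contributes +1; sign now -1
(753/335): 753 mod 335 = 83, so (753/335) = (83/335)
flip (83/335) -> (335/83): both odd, 83 mod 4 = 3, 335 mod 4 = 3, so the flip contributes -1; sign now +1
(335/83): 335 mod 83 = 3, so (335/83) = (3/83)
flip (3/83) -> (83/3): both odd, 3 mod 4 = 3, 83 mod 4 = 3, so the flip contributes -1; sign now -1
(83/3): 83 mod 3 = 2, so (83/3) = (2/3)
factor out 2^1: 2 = 2^1·1; with 3 mod 8 = 3, (2/3) = -1; sign now +1; continue with (1/3)
reached (1/3) = 1, so the symbol is +1

1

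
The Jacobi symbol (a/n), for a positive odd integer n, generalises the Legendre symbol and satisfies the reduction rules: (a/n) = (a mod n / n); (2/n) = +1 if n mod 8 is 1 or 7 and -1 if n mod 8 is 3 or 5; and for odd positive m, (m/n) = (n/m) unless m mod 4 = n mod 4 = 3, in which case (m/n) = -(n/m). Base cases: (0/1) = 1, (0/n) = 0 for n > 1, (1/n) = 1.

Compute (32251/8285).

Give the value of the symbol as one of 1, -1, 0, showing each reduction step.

1

(32251/8285): 32251 mod 8285 = 7396, so (32251/8285) = (7396/8285)
factor out 2^2: 7396 = 2^2·1849; with 8285 mod 8 = 5, (2/8285) = -1; sign now +1; continue with (1849/8285)
flip (1849/8285) -> (8285/1849): both odd, 1849 mod 4 = 1, 8285 mod 4 = 1, so the flip contributes +1; sign now +1
(8285/1849): 8285 mod 1849 = 889, so (8285/1849) = (889/1849)
flip (889/1849) -> (1849/889): both odd, 889 mod 4 = 1, 1849 mod 4 = 1, so the flip contributes +1; sign now +1
(1849/889): 1849 mod 889 = 71, so (1849/889) = (71/889)
flip (71/889) -> (889/71): both odd, 71 mod 4 = 3, 889 mod 4 = 1, so the flip contributes +1; sign now +1
(889/71): 889 mod 71 = 37, so (889/71) = (37/71)
flip (37/71) -> (71/37): both odd, 37 mod 4 = 1, 71 mod 4 = 3, so the flip contributes +1; sign now +1
(71/37): 71 mod 37 = 34, so (71/37) = (34/37)
factor out 2^1: 34 = 2^1·17; with 37 mod 8 = 5, (2/37) = -1; sign now -1; continue with (17/37)
flip (17/37) -> (37/17): both odd, 17 mod 4 = 1, 37 mod 4 = 1, so the flip contributes +1; sign now -1
(37/17): 37 mod 17 = 3, so (37/17) = (3/17)
flip (3/17) -> (17/3): both odd, 3 mod 4 = 3, 17 mod 4 = 1, so the flip contributes +1; sign now -1
(17/3): 17 mod 3 = 2, so (17/3) = (2/3)
factor out 2^1: 2 = 2^1·1; with 3 mod 8 = 3, (2/3) = -1; sign now +1; continue with (1/3)
reached (1/3) = 1, so the symbol is +1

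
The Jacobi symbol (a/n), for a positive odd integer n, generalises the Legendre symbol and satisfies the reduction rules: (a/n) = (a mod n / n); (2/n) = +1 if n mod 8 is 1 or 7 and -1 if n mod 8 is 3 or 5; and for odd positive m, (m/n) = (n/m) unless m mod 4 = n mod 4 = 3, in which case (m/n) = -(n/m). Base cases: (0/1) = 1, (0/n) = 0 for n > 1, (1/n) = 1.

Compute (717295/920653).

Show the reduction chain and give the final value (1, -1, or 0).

flip (717295/920653) -> (920653/717295): both odd, 717295 mod 4 = 3, 920653 mod 4 = 1, so the flip contributes +1; sign now +1
(920653/717295): 920653 mod 717295 = 203358, so (920653/717295) = (203358/717295)
factor out 2^1: 203358 = 2^1·101679; with 717295 mod 8 = 7, (2/717295) = +1; sign now +1; continue with (101679/717295)
flip (101679/717295) -> (717295/101679): both odd, 101679 mod 4 = 3, 717295 mod 4 = 3, so the flip contributes -1; sign now -1
(717295/101679): 717295 mod 101679 = 5542, so (717295/101679) = (5542/101679)
factor out 2^1: 5542 = 2^1·2771; with 101679 mod 8 = 7, (2/101679) = +1; sign now -1; continue with (2771/101679)
flip (2771/101679) -> (101679/2771): both odd, 2771 mod 4 = 3, 101679 mod 4 = 3, so the flip contributes -1; sign now +1
(101679/2771): 101679 mod 2771 = 1923, so (101679/2771) = (1923/2771)
flip (1923/2771) -> (2771/1923): both odd, 1923 mod 4 = 3, 2771 mod 4 = 3, so the flip contributes -1; sign now -1
(2771/1923): 2771 mod 1923 = 848, so (2771/1923) = (848/1923)
factor out 2^4: 848 = 2^4·53; with 1923 mod 8 = 3, (2/1923) = -1; sign now -1; continue with (53/1923)
flip (53/1923) -> (1923/53): both odd, 53 mod 4 = 1, 1923 mod 4 = 3, so the flip contributes +1; sign now -1
(1923/53): 1923 mod 53 = 15, so (1923/53) = (15/53)
flip (15/53) -> (53/15): both odd, 15 mod 4 = 3, 53 mod 4 = 1, so the flip contributes +1; sign now -1
(53/15): 53 mod 15 = 8, so (53/15) = (8/15)
factor out 2^3: 8 = 2^3·1; with 15 mod 8 = 7, (2/15) = +1; sign now -1; continue with (1/15)
reached (1/15) = 1, so the symbol is -1

-1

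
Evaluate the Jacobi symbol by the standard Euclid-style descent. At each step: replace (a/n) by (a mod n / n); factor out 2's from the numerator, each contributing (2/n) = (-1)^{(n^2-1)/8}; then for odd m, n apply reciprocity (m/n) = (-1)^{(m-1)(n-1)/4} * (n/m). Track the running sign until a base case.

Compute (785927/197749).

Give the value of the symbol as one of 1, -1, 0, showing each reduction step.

(785927/197749): 785927 mod 197749 = 192680, so (785927/197749) = (192680/197749)
factor out 2^3: 192680 = 2^3·24085; with 197749 mod 8 = 5, (2/197749) = -1; sign now -1; continue with (24085/197749)
flip (24085/197749) -> (197749/24085): both odd, 24085 mod 4 = 1, 197749 mod 4 = 1, so the flip contributes +1; sign now -1
(197749/24085): 197749 mod 24085 = 5069, so (197749/24085) = (5069/24085)
flip (5069/24085) -> (24085/5069): both odd, 5069 mod 4 = 1, 24085 mod 4 = 1, so the flip contributes +1; sign now -1
(24085/5069): 24085 mod 5069 = 3809, so (24085/5069) = (3809/5069)
flip (3809/5069) -> (5069/3809): both odd, 3809 mod 4 = 1, 5069 mod 4 = 1, so the flip contributes +1; sign now -1
(5069/3809): 5069 mod 3809 = 1260, so (5069/3809) = (1260/3809)
factor out 2^2: 1260 = 2^2·315; with 3809 mod 8 = 1, (2/3809) = +1; sign now -1; continue with (315/3809)
flip (315/3809) -> (3809/315): both odd, 315 mod 4 = 3, 3809 mod 4 = 1, so the flip contributes +1; sign now -1
(3809/315): 3809 mod 315 = 29, so (3809/315) = (29/315)
flip (29/315) -> (315/29): both odd, 29 mod 4 = 1, 315 mod 4 = 3, so the flip contributes +1; sign now -1
(315/29): 315 mod 29 = 25, so (315/29) = (25/29)
flip (25/29) -> (29/25): both odd, 25 mod 4 = 1, 29 mod 4 = 1, so the flip contributes +1; sign now -1
(29/25): 29 mod 25 = 4, so (29/25) = (4/25)
factor out 2^2: 4 = 2^2·1; with 25 mod 8 = 1, (2/25) = +1; sign now -1; continue with (1/25)
reached (1/25) = 1, so the symbol is -1

-1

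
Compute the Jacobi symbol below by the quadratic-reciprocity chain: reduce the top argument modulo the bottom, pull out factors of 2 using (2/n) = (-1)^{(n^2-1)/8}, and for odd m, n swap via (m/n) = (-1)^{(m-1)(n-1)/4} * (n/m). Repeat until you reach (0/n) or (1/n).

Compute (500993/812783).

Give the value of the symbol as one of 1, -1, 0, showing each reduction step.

1

flip (500993/812783) -> (812783/500993): both odd, 500993 mod 4 = 1, 812783 mod 4 = 3, so the flip contributes +1; sign now +1
(812783/500993): 812783 mod 500993 = 311790, so (812783/500993) = (311790/500993)
factor out 2^1: 311790 = 2^1·155895; with 500993 mod 8 = 1, (2/500993) = +1; sign now +1; continue with (155895/500993)
flip (155895/500993) -> (500993/155895): both odd, 155895 mod 4 = 3, 500993 mod 4 = 1, so the flip contributes +1; sign now +1
(500993/155895): 500993 mod 155895 = 33308, so (500993/155895) = (33308/155895)
factor out 2^2: 33308 = 2^2·8327; with 155895 mod 8 = 7, (2/155895) = +1; sign now +1; continue with (8327/155895)
flip (8327/155895) -> (155895/8327): both odd, 8327 mod 4 = 3, 155895 mod 4 = 3, so the flip contributes -1; sign now -1
(155895/8327): 155895 mod 8327 = 6009, so (155895/8327) = (6009/8327)
flip (6009/8327) -> (8327/6009): both odd, 6009 mod 4 = 1, 8327 mod 4 = 3, so the flip contributes +1; sign now -1
(8327/6009): 8327 mod 6009 = 2318, so (8327/6009) = (2318/6009)
factor out 2^1: 2318 = 2^1·1159; with 6009 mod 8 = 1, (2/6009) = +1; sign now -1; continue with (1159/6009)
flip (1159/6009) -> (6009/1159): both odd, 1159 mod 4 = 3, 6009 mod 4 = 1, so the flip contributes +1; sign now -1
(6009/1159): 6009 mod 1159 = 214, so (6009/1159) = (214/1159)
factor out 2^1: 214 = 2^1·107; with 1159 mod 8 = 7, (2/1159) = +1; sign now -1; continue with (107/1159)
flip (107/1159) -> (1159/107): both odd, 107 mod 4 = 3, 1159 mod 4 = 3, so the flip contributes -1; sign now +1
(1159/107): 1159 mod 107 = 89, so (1159/107) = (89/107)
flip (89/107) -> (107/89): both odd, 89 mod 4 = 1, 107 mod 4 = 3, so the flip contributes +1; sign now +1
(107/89): 107 mod 89 = 18, so (107/89) = (18/89)
factor out 2^1: 18 = 2^1·9; with 89 mod 8 = 1, (2/89) = +1; sign now +1; continue with (9/89)
flip (9/89) -> (89/9): both odd, 9 mod 4 = 1, 89 mod 4 = 1, so the flip contributes +1; sign now +1
(89/9): 89 mod 9 = 8, so (89/9) = (8/9)
factor out 2^3: 8 = 2^3·1; with 9 mod 8 = 1, (2/9) = +1; sign now +1; continue with (1/9)
reached (1/9) = 1, so the symbol is +1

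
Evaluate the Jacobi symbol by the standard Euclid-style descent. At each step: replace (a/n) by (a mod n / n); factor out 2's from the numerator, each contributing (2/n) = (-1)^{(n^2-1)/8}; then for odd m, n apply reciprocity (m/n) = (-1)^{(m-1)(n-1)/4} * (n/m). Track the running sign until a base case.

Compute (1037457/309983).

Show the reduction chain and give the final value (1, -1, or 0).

-1

(1037457/309983) = (107508/309983)   [reduce mod 309983]
107508 = 2^2·26877; (2/309983) = +1 since 309983 mod 8 = 7, so (107508/309983) = (+1)^2·(26877/309983); sign now +1
reciprocity: (26877/309983) = +1·(309983/26877) since 26877 mod 4 = 1, 309983 mod 4 = 3; sign now +1
(309983/26877) = (14336/26877)   [reduce mod 26877]
14336 = 2^11·7; (2/26877) = -1 since 26877 mod 8 = 5, so (14336/26877) = (-1)^11·(7/26877); sign now -1
reciprocity: (7/26877) = +1·(26877/7) since 7 mod 4 = 3, 26877 mod 4 = 1; sign now -1
(26877/7) = (4/7)   [reduce mod 7]
4 = 2^2·1; (2/7) = +1 since 7 mod 8 = 7, so (4/7) = (+1)^2·(1/7); sign now -1
(1/7) = 1; final value = sign = -1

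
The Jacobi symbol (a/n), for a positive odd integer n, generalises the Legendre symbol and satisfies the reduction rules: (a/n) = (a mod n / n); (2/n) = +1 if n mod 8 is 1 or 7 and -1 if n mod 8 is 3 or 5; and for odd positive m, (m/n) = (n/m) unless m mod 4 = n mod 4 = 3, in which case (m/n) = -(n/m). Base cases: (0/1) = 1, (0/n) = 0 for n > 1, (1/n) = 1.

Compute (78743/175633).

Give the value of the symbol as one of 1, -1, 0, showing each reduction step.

reciprocity: (78743/175633) = +1·(175633/78743) since 78743 mod 4 = 3, 175633 mod 4 = 1; sign now +1
(175633/78743) = (18147/78743)   [reduce mod 78743]
reciprocity: (18147/78743) = -1·(78743/18147) since 18147 mod 4 = 3, 78743 mod 4 = 3; sign now -1
(78743/18147) = (6155/18147)   [reduce mod 18147]
reciprocity: (6155/18147) = -1·(18147/6155) since 6155 mod 4 = 3, 18147 mod 4 = 3; sign now +1
(18147/6155) = (5837/6155)   [reduce mod 6155]
reciprocity: (5837/6155) = +1·(6155/5837) since 5837 mod 4 = 1, 6155 mod 4 = 3; sign now +1
(6155/5837) = (318/5837)   [reduce mod 5837]
318 = 2^1·159; (2/5837) = -1 since 5837 mod 8 = 5, so (318/5837) = (-1)^1·(159/5837); sign now -1
reciprocity: (159/5837) = +1·(5837/159) since 159 mod 4 = 3, 5837 mod 4 = 1; sign now -1
(5837/159) = (113/159)   [reduce mod 159]
reciprocity: (113/159) = +1·(159/113) since 113 mod 4 = 1, 159 mod 4 = 3; sign now -1
(159/113) = (46/113)   [reduce mod 113]
46 = 2^1·23; (2/113) = +1 since 113 mod 8 = 1, so (46/113) = (+1)^1·(23/113); sign now -1
reciprocity: (23/113) = +1·(113/23) since 23 mod 4 = 3, 113 mod 4 = 1; sign now -1
(113/23) = (21/23)   [reduce mod 23]
reciprocity: (21/23) = +1·(23/21) since 21 mod 4 = 1, 23 mod 4 = 3; sign now -1
(23/21) = (2/21)   [reduce mod 21]
2 = 2^1·1; (2/21) = -1 since 21 mod 8 = 5, so (2/21) = (-1)^1·(1/21); sign now +1
(1/21) = 1; final value = sign = +1

1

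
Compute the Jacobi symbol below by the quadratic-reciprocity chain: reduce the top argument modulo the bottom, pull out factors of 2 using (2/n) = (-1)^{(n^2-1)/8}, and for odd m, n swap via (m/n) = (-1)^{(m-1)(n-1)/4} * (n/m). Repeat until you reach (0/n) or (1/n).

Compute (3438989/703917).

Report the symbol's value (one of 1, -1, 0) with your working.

(3438989/703917) = (623321/703917)   [reduce mod 703917]
reciprocity: (623321/703917) = +1·(703917/623321) since 623321 mod 4 = 1, 703917 mod 4 = 1; sign now +1
(703917/623321) = (80596/623321)   [reduce mod 623321]
80596 = 2^2·20149; (2/623321) = +1 since 623321 mod 8 = 1, so (80596/623321) = (+1)^2·(20149/623321); sign now +1
reciprocity: (20149/623321) = +1·(623321/20149) since 20149 mod 4 = 1, 623321 mod 4 = 1; sign now +1
(623321/20149) = (18851/20149)   [reduce mod 20149]
reciprocity: (18851/20149) = +1·(20149/18851) since 18851 mod 4 = 3, 20149 mod 4 = 1; sign now +1
(20149/18851) = (1298/18851)   [reduce mod 18851]
1298 = 2^1·649; (2/18851) = -1 since 18851 mod 8 = 3, so (1298/18851) = (-1)^1·(649/18851); sign now -1
reciprocity: (649/18851) = +1·(18851/649) since 649 mod 4 = 1, 18851 mod 4 = 3; sign now -1
(18851/649) = (30/649)   [reduce mod 649]
30 = 2^1·15; (2/649) = +1 since 649 mod 8 = 1, so (30/649) = (+1)^1·(15/649); sign now -1
reciprocity: (15/649) = +1·(649/15) since 15 mod 4 = 3, 649 mod 4 = 1; sign now -1
(649/15) = (4/15)   [reduce mod 15]
4 = 2^2·1; (2/15) = +1 since 15 mod 8 = 7, so (4/15) = (+1)^2·(1/15); sign now -1
(1/15) = 1; final value = sign = -1

-1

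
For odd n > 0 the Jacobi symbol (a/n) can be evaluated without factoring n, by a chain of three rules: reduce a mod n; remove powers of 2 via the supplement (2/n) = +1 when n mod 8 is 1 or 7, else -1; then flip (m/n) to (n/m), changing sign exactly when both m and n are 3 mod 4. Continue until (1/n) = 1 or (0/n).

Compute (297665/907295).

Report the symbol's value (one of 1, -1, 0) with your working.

reciprocity: (297665/907295) = +1·(907295/297665) since 297665 mod 4 = 1, 907295 mod 4 = 3; sign now +1
(907295/297665) = (14300/297665)   [reduce mod 297665]
14300 = 2^2·3575; (2/297665) = +1 since 297665 mod 8 = 1, so (14300/297665) = (+1)^2·(3575/297665); sign now +1
reciprocity: (3575/297665) = +1·(297665/3575) since 3575 mod 4 = 3, 297665 mod 4 = 1; sign now +1
(297665/3575) = (940/3575)   [reduce mod 3575]
940 = 2^2·235; (2/3575) = +1 since 3575 mod 8 = 7, so (940/3575) = (+1)^2·(235/3575); sign now +1
reciprocity: (235/3575) = -1·(3575/235) since 235 mod 4 = 3, 3575 mod 4 = 3; sign now -1
(3575/235) = (50/235)   [reduce mod 235]
50 = 2^1·25; (2/235) = -1 since 235 mod 8 = 3, so (50/235) = (-1)^1·(25/235); sign now +1
reciprocity: (25/235) = +1·(235/25) since 25 mod 4 = 1, 235 mod 4 = 3; sign now +1
(235/25) = (10/25)   [reduce mod 25]
10 = 2^1·5; (2/25) = +1 since 25 mod 8 = 1, so (10/25) = (+1)^1·(5/25); sign now +1
reciprocity: (5/25) = +1·(25/5) since 5 mod 4 = 1, 25 mod 4 = 1; sign now +1
(25/5) = (0/5)   [reduce mod 5]
(0/5) = 0   [gcd(a, n) > 1]; final value = 0

0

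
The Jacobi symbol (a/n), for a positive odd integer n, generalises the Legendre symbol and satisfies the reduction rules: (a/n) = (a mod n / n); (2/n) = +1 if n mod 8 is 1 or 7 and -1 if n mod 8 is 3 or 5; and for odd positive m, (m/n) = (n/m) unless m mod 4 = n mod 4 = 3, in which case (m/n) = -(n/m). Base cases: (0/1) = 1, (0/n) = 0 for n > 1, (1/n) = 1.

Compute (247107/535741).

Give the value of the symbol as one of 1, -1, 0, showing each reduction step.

flip (247107/535741) -> (535741/247107): both odd, 247107 mod 4 = 3, 535741 mod 4 = 1, so the flip contributes +1; sign now +1
(535741/247107): 535741 mod 247107 = 41527, so (535741/247107) = (41527/247107)
flip (41527/247107) -> (247107/41527): both odd, 41527 mod 4 = 3, 247107 mod 4 = 3, so the flip contributes -1; sign now -1
(247107/41527): 247107 mod 41527 = 39472, so (247107/41527) = (39472/41527)
factor out 2^4: 39472 = 2^4·2467; with 41527 mod 8 = 7, (2/41527) = +1; sign now -1; continue with (2467/41527)
flip (2467/41527) -> (41527/2467): both odd, 2467 mod 4 = 3, 41527 mod 4 = 3, so the flip contributes -1; sign now +1
(41527/2467): 41527 mod 2467 = 2055, so (41527/2467) = (2055/2467)
flip (2055/2467) -> (2467/2055): both odd, 2055 mod 4 = 3, 2467 mod 4 = 3, so the flip contributes -1; sign now -1
(2467/2055): 2467 mod 2055 = 412, so (2467/2055) = (412/2055)
factor out 2^2: 412 = 2^2·103; with 2055 mod 8 = 7, (2/2055) = +1; sign now -1; continue with (103/2055)
flip (103/2055) -> (2055/103): both odd, 103 mod 4 = 3, 2055 mod 4 = 3, so the flip contributes -1; sign now +1
(2055/103): 2055 mod 103 = 98, so (2055/103) = (98/103)
factor out 2^1: 98 = 2^1·49; with 103 mod 8 = 7, (2/103) = +1; sign now +1; continue with (49/103)
flip (49/103) -> (103/49): both odd, 49 mod 4 = 1, 103 mod 4 = 3, so the flip contributes +1; sign now +1
(103/49): 103 mod 49 = 5, so (103/49) = (5/49)
flip (5/49) -> (49/5): both odd, 5 mod 4 = 1, 49 mod 4 = 1, so the flip contributes +1; sign now +1
(49/5): 49 mod 5 = 4, so (49/5) = (4/5)
factor out 2^2: 4 = 2^2·1; with 5 mod 8 = 5, (2/5) = -1; sign now +1; continue with (1/5)
reached (1/5) = 1, so the symbol is +1

1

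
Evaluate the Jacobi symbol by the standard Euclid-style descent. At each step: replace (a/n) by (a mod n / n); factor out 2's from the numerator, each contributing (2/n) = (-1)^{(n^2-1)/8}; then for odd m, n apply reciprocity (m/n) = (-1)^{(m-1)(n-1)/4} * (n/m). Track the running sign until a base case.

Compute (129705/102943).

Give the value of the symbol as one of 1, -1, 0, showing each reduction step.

(129705/102943): 129705 mod 102943 = 26762, so (129705/102943) = (26762/102943)
factor out 2^1: 26762 = 2^1·13381; with 102943 mod 8 = 7, (2/102943) = +1; sign now +1; continue with (13381/102943)
flip (13381/102943) -> (102943/13381): both odd, 13381 mod 4 = 1, 102943 mod 4 = 3, so the flip contributes +1; sign now +1
(102943/13381): 102943 mod 13381 = 9276, so (102943/13381) = (9276/13381)
factor out 2^2: 9276 = 2^2·2319; with 13381 mod 8 = 5, (2/13381) = -1; sign now +1; continue with (2319/13381)
flip (2319/13381) -> (13381/2319): both odd, 2319 mod 4 = 3, 13381 mod 4 = 1, so the flip contributes +1; sign now +1
(13381/2319): 13381 mod 2319 = 1786, so (13381/2319) = (1786/2319)
factor out 2^1: 1786 = 2^1·893; with 2319 mod 8 = 7, (2/2319) = +1; sign now +1; continue with (893/2319)
flip (893/2319) -> (2319/893): both odd, 893 mod 4 = 1, 2319 mod 4 = 3, so the flip contributes +1; sign now +1
(2319/893): 2319 mod 893 = 533, so (2319/893) = (533/893)
flip (533/893) -> (893/533): both odd, 533 mod 4 = 1, 893 mod 4 = 1, so the flip contributes +1; sign now +1
(893/533): 893 mod 533 = 360, so (893/533) = (360/533)
factor out 2^3: 360 = 2^3·45; with 533 mod 8 = 5, (2/533) = -1; sign now -1; continue with (45/533)
flip (45/533) -> (533/45): both odd, 45 mod 4 = 1, 533 mod 4 = 1, so the flip contributes +1; sign now -1
(533/45): 533 mod 45 = 38, so (533/45) = (38/45)
factor out 2^1: 38 = 2^1·19; with 45 mod 8 = 5, (2/45) = -1; sign now +1; continue with (19/45)
flip (19/45) -> (45/19): both odd, 19 mod 4 = 3, 45 mod 4 = 1, so the flip contributes +1; sign now +1
(45/19): 45 mod 19 = 7, so (45/19) = (7/19)
flip (7/19) -> (19/7): both odd, 7 mod 4 = 3, 19 mod 4 = 3, so the flip contributes -1; sign now -1
(19/7): 19 mod 7 = 5, so (19/7) = (5/7)
flip (5/7) -> (7/5): both odd, 5 mod 4 = 1, 7 mod 4 = 3, so the flip contributes +1; sign now -1
(7/5): 7 mod 5 = 2, so (7/5) = (2/5)
factor out 2^1: 2 = 2^1·1; with 5 mod 8 = 5, (2/5) = -1; sign now +1; continue with (1/5)
reached (1/5) = 1, so the symbol is +1

1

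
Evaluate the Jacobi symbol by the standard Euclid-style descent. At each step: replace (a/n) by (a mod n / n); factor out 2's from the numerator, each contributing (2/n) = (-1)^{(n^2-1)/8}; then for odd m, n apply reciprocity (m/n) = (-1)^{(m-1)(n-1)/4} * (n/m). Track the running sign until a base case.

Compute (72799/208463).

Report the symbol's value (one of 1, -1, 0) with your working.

flip (72799/208463) -> (208463/72799): both odd, 72799 mod 4 = 3, 208463 mod 4 = 3, so the flip contributes -1; sign now -1
(208463/72799): 208463 mod 72799 = 62865, so (208463/72799) = (62865/72799)
flip (62865/72799) -> (72799/62865): both odd, 62865 mod 4 = 1, 72799 mod 4 = 3, so the flip contributes +1; sign now -1
(72799/62865): 72799 mod 62865 = 9934, so (72799/62865) = (9934/62865)
factor out 2^1: 9934 = 2^1·4967; with 62865 mod 8 = 1, (2/62865) = +1; sign now -1; continue with (4967/62865)
flip (4967/62865) -> (62865/4967): both odd, 4967 mod 4 = 3, 62865 mod 4 = 1, so the flip contributes +1; sign now -1
(62865/4967): 62865 mod 4967 = 3261, so (62865/4967) = (3261/4967)
flip (3261/4967) -> (4967/3261): both odd, 3261 mod 4 = 1, 4967 mod 4 = 3, so the flip contributes +1; sign now -1
(4967/3261): 4967 mod 3261 = 1706, so (4967/3261) = (1706/3261)
factor out 2^1: 1706 = 2^1·853; with 3261 mod 8 = 5, (2/3261) = -1; sign now +1; continue with (853/3261)
flip (853/3261) -> (3261/853): both odd, 853 mod 4 = 1, 3261 mod 4 = 1, so the flip contributes +1; sign now +1
(3261/853): 3261 mod 853 = 702, so (3261/853) = (702/853)
factor out 2^1: 702 = 2^1·351; with 853 mod 8 = 5, (2/853) = -1; sign now -1; continue with (351/853)
flip (351/853) -> (853/351): both odd, 351 mod 4 = 3, 853 mod 4 = 1, so the flip contributes +1; sign now -1
(853/351): 853 mod 351 = 151, so (853/351) = (151/351)
flip (151/351) -> (351/151): both odd, 151 mod 4 = 3, 351 mod 4 = 3, so the flip contributes -1; sign now +1
(351/151): 351 mod 151 = 49, so (351/151) = (49/151)
flip (49/151) -> (151/49): both odd, 49 mod 4 = 1, 151 mod 4 = 3, so the flip contributes +1; sign now +1
(151/49): 151 mod 49 = 4, so (151/49) = (4/49)
factor out 2^2: 4 = 2^2·1; with 49 mod 8 = 1, (2/49) = +1; sign now +1; continue with (1/49)
reached (1/49) = 1, so the symbol is +1

1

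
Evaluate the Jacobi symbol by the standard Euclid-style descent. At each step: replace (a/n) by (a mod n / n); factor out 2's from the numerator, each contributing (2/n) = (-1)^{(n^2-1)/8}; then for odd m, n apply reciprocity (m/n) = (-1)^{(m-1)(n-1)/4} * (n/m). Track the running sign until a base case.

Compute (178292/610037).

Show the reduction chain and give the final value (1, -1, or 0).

178292 = 2^2·44573; (2/610037) = -1 since 610037 mod 8 = 5, so (178292/610037) = (-1)^2·(44573/610037); sign now +1
reciprocity: (44573/610037) = +1·(610037/44573) since 44573 mod 4 = 1, 610037 mod 4 = 1; sign now +1
(610037/44573) = (30588/44573)   [reduce mod 44573]
30588 = 2^2·7647; (2/44573) = -1 since 44573 mod 8 = 5, so (30588/44573) = (-1)^2·(7647/44573); sign now +1
reciprocity: (7647/44573) = +1·(44573/7647) since 7647 mod 4 = 3, 44573 mod 4 = 1; sign now +1
(44573/7647) = (6338/7647)   [reduce mod 7647]
6338 = 2^1·3169; (2/7647) = +1 since 7647 mod 8 = 7, so (6338/7647) = (+1)^1·(3169/7647); sign now +1
reciprocity: (3169/7647) = +1·(7647/3169) since 3169 mod 4 = 1, 7647 mod 4 = 3; sign now +1
(7647/3169) = (1309/3169)   [reduce mod 3169]
reciprocity: (1309/3169) = +1·(3169/1309) since 1309 mod 4 = 1, 3169 mod 4 = 1; sign now +1
(3169/1309) = (551/1309)   [reduce mod 1309]
reciprocity: (551/1309) = +1·(1309/551) since 551 mod 4 = 3, 1309 mod 4 = 1; sign now +1
(1309/551) = (207/551)   [reduce mod 551]
reciprocity: (207/551) = -1·(551/207) since 207 mod 4 = 3, 551 mod 4 = 3; sign now -1
(551/207) = (137/207)   [reduce mod 207]
reciprocity: (137/207) = +1·(207/137) since 137 mod 4 = 1, 207 mod 4 = 3; sign now -1
(207/137) = (70/137)   [reduce mod 137]
70 = 2^1·35; (2/137) = +1 since 137 mod 8 = 1, so (70/137) = (+1)^1·(35/137); sign now -1
reciprocity: (35/137) = +1·(137/35) since 35 mod 4 = 3, 137 mod 4 = 1; sign now -1
(137/35) = (32/35)   [reduce mod 35]
32 = 2^5·1; (2/35) = -1 since 35 mod 8 = 3, so (32/35) = (-1)^5·(1/35); sign now +1
(1/35) = 1; final value = sign = +1

1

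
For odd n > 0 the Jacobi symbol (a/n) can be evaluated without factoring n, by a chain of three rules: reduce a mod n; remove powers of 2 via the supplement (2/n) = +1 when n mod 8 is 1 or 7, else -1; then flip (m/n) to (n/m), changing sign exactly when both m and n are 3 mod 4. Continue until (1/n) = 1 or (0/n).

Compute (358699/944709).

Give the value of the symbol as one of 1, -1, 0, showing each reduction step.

reciprocity: (358699/944709) = +1·(944709/358699) since 358699 mod 4 = 3, 944709 mod 4 = 1; sign now +1
(944709/358699) = (227311/358699)   [reduce mod 358699]
reciprocity: (227311/358699) = -1·(358699/227311) since 227311 mod 4 = 3, 358699 mod 4 = 3; sign now -1
(358699/227311) = (131388/227311)   [reduce mod 227311]
131388 = 2^2·32847; (2/227311) = +1 since 227311 mod 8 = 7, so (131388/227311) = (+1)^2·(32847/227311); sign now -1
reciprocity: (32847/227311) = -1·(227311/32847) since 32847 mod 4 = 3, 227311 mod 4 = 3; sign now +1
(227311/32847) = (30229/32847)   [reduce mod 32847]
reciprocity: (30229/32847) = +1·(32847/30229) since 30229 mod 4 = 1, 32847 mod 4 = 3; sign now +1
(32847/30229) = (2618/30229)   [reduce mod 30229]
2618 = 2^1·1309; (2/30229) = -1 since 30229 mod 8 = 5, so (2618/30229) = (-1)^1·(1309/30229); sign now -1
reciprocity: (1309/30229) = +1·(30229/1309) since 1309 mod 4 = 1, 30229 mod 4 = 1; sign now -1
(30229/1309) = (122/1309)   [reduce mod 1309]
122 = 2^1·61; (2/1309) = -1 since 1309 mod 8 = 5, so (122/1309) = (-1)^1·(61/1309); sign now +1
reciprocity: (61/1309) = +1·(1309/61) since 61 mod 4 = 1, 1309 mod 4 = 1; sign now +1
(1309/61) = (28/61)   [reduce mod 61]
28 = 2^2·7; (2/61) = -1 since 61 mod 8 = 5, so (28/61) = (-1)^2·(7/61); sign now +1
reciprocity: (7/61) = +1·(61/7) since 7 mod 4 = 3, 61 mod 4 = 1; sign now +1
(61/7) = (5/7)   [reduce mod 7]
reciprocity: (5/7) = +1·(7/5) since 5 mod 4 = 1, 7 mod 4 = 3; sign now +1
(7/5) = (2/5)   [reduce mod 5]
2 = 2^1·1; (2/5) = -1 since 5 mod 8 = 5, so (2/5) = (-1)^1·(1/5); sign now -1
(1/5) = 1; final value = sign = -1

-1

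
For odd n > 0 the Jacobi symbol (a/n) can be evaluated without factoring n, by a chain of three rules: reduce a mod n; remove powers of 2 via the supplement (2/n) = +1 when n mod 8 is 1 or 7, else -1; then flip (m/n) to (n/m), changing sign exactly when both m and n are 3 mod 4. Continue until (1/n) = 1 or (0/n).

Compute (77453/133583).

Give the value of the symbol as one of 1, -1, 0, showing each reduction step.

reciprocity: (77453/133583) = +1·(133583/77453) since 77453 mod 4 = 1, 133583 mod 4 = 3; sign now +1
(133583/77453) = (56130/77453)   [reduce mod 77453]
56130 = 2^1·28065; (2/77453) = -1 since 77453 mod 8 = 5, so (56130/77453) = (-1)^1·(28065/77453); sign now -1
reciprocity: (28065/77453) = +1·(77453/28065) since 28065 mod 4 = 1, 77453 mod 4 = 1; sign now -1
(77453/28065) = (21323/28065)   [reduce mod 28065]
reciprocity: (21323/28065) = +1·(28065/21323) since 21323 mod 4 = 3, 28065 mod 4 = 1; sign now -1
(28065/21323) = (6742/21323)   [reduce mod 21323]
6742 = 2^1·3371; (2/21323) = -1 since 21323 mod 8 = 3, so (6742/21323) = (-1)^1·(3371/21323); sign now +1
reciprocity: (3371/21323) = -1·(21323/3371) since 3371 mod 4 = 3, 21323 mod 4 = 3; sign now -1
(21323/3371) = (1097/3371)   [reduce mod 3371]
reciprocity: (1097/3371) = +1·(3371/1097) since 1097 mod 4 = 1, 3371 mod 4 = 3; sign now -1
(3371/1097) = (80/1097)   [reduce mod 1097]
80 = 2^4·5; (2/1097) = +1 since 1097 mod 8 = 1, so (80/1097) = (+1)^4·(5/1097); sign now -1
reciprocity: (5/1097) = +1·(1097/5) since 5 mod 4 = 1, 1097 mod 4 = 1; sign now -1
(1097/5) = (2/5)   [reduce mod 5]
2 = 2^1·1; (2/5) = -1 since 5 mod 8 = 5, so (2/5) = (-1)^1·(1/5); sign now +1
(1/5) = 1; final value = sign = +1

1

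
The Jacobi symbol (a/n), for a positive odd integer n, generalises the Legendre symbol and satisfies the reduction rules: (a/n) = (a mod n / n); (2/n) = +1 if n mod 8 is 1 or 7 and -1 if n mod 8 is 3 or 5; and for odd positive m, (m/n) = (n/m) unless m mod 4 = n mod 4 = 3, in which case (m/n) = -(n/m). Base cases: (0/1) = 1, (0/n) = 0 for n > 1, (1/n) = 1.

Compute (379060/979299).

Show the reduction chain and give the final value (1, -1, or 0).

-1

379060 = 2^2·94765; (2/979299) = -1 since 979299 mod 8 = 3, so (379060/979299) = (-1)^2·(94765/979299); sign now +1
reciprocity: (94765/979299) = +1·(979299/94765) since 94765 mod 4 = 1, 979299 mod 4 = 3; sign now +1
(979299/94765) = (31649/94765)   [reduce mod 94765]
reciprocity: (31649/94765) = +1·(94765/31649) since 31649 mod 4 = 1, 94765 mod 4 = 1; sign now +1
(94765/31649) = (31467/31649)   [reduce mod 31649]
reciprocity: (31467/31649) = +1·(31649/31467) since 31467 mod 4 = 3, 31649 mod 4 = 1; sign now +1
(31649/31467) = (182/31467)   [reduce mod 31467]
182 = 2^1·91; (2/31467) = -1 since 31467 mod 8 = 3, so (182/31467) = (-1)^1·(91/31467); sign now -1
reciprocity: (91/31467) = -1·(31467/91) since 91 mod 4 = 3, 31467 mod 4 = 3; sign now +1
(31467/91) = (72/91)   [reduce mod 91]
72 = 2^3·9; (2/91) = -1 since 91 mod 8 = 3, so (72/91) = (-1)^3·(9/91); sign now -1
reciprocity: (9/91) = +1·(91/9) since 9 mod 4 = 1, 91 mod 4 = 3; sign now -1
(91/9) = (1/9)   [reduce mod 9]
(1/9) = 1; final value = sign = -1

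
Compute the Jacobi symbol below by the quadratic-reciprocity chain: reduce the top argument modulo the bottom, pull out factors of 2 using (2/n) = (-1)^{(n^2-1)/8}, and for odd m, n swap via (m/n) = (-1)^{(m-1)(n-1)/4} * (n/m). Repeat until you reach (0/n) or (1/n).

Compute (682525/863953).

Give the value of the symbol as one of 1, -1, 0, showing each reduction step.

reciprocity: (682525/863953) = +1·(863953/682525) since 682525 mod 4 = 1, 863953 mod 4 = 1; sign now +1
(863953/682525) = (181428/682525)   [reduce mod 682525]
181428 = 2^2·45357; (2/682525) = -1 since 682525 mod 8 = 5, so (181428/682525) = (-1)^2·(45357/682525); sign now +1
reciprocity: (45357/682525) = +1·(682525/45357) since 45357 mod 4 = 1, 682525 mod 4 = 1; sign now +1
(682525/45357) = (2170/45357)   [reduce mod 45357]
2170 = 2^1·1085; (2/45357) = -1 since 45357 mod 8 = 5, so (2170/45357) = (-1)^1·(1085/45357); sign now -1
reciprocity: (1085/45357) = +1·(45357/1085) since 1085 mod 4 = 1, 45357 mod 4 = 1; sign now -1
(45357/1085) = (872/1085)   [reduce mod 1085]
872 = 2^3·109; (2/1085) = -1 since 1085 mod 8 = 5, so (872/1085) = (-1)^3·(109/1085); sign now +1
reciprocity: (109/1085) = +1·(1085/109) since 109 mod 4 = 1, 1085 mod 4 = 1; sign now +1
(1085/109) = (104/109)   [reduce mod 109]
104 = 2^3·13; (2/109) = -1 since 109 mod 8 = 5, so (104/109) = (-1)^3·(13/109); sign now -1
reciprocity: (13/109) = +1·(109/13) since 13 mod 4 = 1, 109 mod 4 = 1; sign now -1
(109/13) = (5/13)   [reduce mod 13]
reciprocity: (5/13) = +1·(13/5) since 5 mod 4 = 1, 13 mod 4 = 1; sign now -1
(13/5) = (3/5)   [reduce mod 5]
reciprocity: (3/5) = +1·(5/3) since 3 mod 4 = 3, 5 mod 4 = 1; sign now -1
(5/3) = (2/3)   [reduce mod 3]
2 = 2^1·1; (2/3) = -1 since 3 mod 8 = 3, so (2/3) = (-1)^1·(1/3); sign now +1
(1/3) = 1; final value = sign = +1

1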